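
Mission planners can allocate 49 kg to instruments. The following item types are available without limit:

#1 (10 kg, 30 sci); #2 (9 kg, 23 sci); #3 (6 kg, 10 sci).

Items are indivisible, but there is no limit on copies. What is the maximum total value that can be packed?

143 sci

Best value-per-unit is #1 at 30/10; filling with it alone gives 4×30 = 120.
Optimal mix: 4×#1 + 1×#2 → mass 49, value 143.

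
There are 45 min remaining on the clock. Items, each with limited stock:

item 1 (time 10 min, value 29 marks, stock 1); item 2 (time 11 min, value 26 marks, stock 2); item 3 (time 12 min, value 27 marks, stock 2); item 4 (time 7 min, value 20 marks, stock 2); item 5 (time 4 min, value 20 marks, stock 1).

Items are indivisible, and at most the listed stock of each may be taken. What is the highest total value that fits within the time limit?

123 marks

Best selections within time 45 and stock limits:
- 1×item 1 + 2×item 3 + 1×item 4 + 1×item 5: time 45, value 123
- 1×item 1 + 1×item 2 + 1×item 3 + 1×item 4 + 1×item 5: time 44, value 122
Best: 123 marks.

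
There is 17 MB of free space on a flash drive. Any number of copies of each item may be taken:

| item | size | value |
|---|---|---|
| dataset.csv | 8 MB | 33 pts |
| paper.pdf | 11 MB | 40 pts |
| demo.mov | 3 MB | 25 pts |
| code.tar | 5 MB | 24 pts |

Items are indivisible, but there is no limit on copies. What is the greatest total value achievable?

Best value-per-unit is demo.mov at 25/3, and filling with it alone uses size 5×3=15. No mix of the others beats 5×25 = 125.

125 pts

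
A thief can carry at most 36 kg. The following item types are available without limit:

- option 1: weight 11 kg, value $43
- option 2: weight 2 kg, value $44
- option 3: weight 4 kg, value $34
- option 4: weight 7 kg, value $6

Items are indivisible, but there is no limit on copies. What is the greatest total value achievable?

Best value-per-unit is option 2 at 44/2, and filling with it alone uses weight 18×2=36. No mix of the others beats 18×44 = 792.

$792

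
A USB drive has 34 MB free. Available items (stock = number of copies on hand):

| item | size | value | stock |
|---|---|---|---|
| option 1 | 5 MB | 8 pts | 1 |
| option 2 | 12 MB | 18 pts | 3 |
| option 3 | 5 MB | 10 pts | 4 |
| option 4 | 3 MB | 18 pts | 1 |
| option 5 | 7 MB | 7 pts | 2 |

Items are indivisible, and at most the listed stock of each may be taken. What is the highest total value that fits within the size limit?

66 pts

Top feasible selections:
- 1×option 1 + 4×option 3 + 1×option 4: size 28, value 66
- 1×option 2 + 3×option 3 + 1×option 4: size 30, value 66
- 4×option 3 + 1×option 4 + 1×option 5: size 30, value 65
- 1×option 1 + 1×option 2 + 2×option 3 + 1×option 4: size 30, value 64
Best: 66 pts.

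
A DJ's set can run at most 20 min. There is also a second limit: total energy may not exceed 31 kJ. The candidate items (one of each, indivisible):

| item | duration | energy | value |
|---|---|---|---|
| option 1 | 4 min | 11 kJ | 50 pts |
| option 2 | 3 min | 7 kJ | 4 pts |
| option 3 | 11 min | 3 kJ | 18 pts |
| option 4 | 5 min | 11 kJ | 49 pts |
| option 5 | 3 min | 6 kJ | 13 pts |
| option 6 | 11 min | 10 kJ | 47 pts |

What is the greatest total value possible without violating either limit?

117 pts

Feasible sets respecting both limits:
- option 1+option 3+option 4: duration 20, energy 25, value 117
- option 1+option 4+option 5: duration 12, energy 28, value 112
- option 1+option 5+option 6: duration 18, energy 27, value 110
Best: 117 pts.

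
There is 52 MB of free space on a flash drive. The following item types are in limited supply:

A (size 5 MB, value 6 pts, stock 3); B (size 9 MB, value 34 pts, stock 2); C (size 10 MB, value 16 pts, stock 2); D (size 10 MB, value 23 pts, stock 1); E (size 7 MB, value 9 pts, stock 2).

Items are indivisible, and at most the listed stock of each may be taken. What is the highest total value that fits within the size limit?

125 pts

Best selections within size 52 and stock limits:
- 2×B + 1×C + 1×D + 2×E: size 52, value 125
- 2×B + 2×C + 1×D: size 48, value 123
Best: 125 pts.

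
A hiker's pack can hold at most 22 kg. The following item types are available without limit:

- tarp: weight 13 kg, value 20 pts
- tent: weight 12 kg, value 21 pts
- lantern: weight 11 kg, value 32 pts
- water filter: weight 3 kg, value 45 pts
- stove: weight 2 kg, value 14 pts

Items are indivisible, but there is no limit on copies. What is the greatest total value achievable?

315 pts

Best value-per-unit is water filter at 45/3, and filling with it alone uses weight 7×3=21. No mix of the others beats 7×45 = 315.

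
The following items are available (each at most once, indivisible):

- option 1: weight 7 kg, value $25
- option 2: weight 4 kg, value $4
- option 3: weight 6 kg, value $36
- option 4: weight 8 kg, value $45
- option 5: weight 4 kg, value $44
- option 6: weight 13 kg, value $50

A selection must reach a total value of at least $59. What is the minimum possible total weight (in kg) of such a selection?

Subsets with value ≥ 59, sorted by total weight:
- option 3+option 5: weight 10, value 80
- option 1+option 5: weight 11, value 69
- option 4+option 5: weight 12, value 89
- option 1+option 3: weight 13, value 61
Minimum weight: 10 kg.

10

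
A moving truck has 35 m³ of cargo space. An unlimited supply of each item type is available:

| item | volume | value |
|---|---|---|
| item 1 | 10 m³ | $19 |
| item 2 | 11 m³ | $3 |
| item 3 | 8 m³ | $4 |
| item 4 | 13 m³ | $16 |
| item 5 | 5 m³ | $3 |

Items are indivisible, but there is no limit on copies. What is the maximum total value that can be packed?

$60

Best value-per-unit is item 1 at 19/10; filling with it alone gives 3×19 = 57.
Optimal mix: 3×item 1 + 1×item 5 → volume 35, value 60.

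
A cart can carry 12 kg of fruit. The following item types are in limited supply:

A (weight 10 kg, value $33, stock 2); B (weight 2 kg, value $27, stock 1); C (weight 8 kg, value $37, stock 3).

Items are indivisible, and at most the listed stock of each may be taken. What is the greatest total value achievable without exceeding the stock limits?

Top feasible selections:
- 1×B + 1×C: weight 10, value 64
- 1×A + 1×B: weight 12, value 60
- 1×C: weight 8, value 37
Best: $64.

$64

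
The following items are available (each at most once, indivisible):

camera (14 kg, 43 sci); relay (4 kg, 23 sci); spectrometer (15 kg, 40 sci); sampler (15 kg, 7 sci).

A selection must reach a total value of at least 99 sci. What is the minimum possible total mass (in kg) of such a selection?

Subsets with value ≥ 99, sorted by total mass:
- camera+relay+spectrometer: mass 33, value 106
- camera+relay+spectrometer+sampler: mass 48, value 113
Minimum mass: 33 kg.

33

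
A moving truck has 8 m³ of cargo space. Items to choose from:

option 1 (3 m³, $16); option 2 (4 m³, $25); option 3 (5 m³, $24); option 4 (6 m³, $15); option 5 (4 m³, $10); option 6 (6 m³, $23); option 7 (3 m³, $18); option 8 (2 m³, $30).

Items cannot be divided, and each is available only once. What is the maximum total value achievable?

$64

This is a 0/1 knapsack; check combinations near the capacity.
- option 1+option 7+option 8: volume 3+3+2=8, value 16+18+30=64
- option 2+option 8: volume 4+2=6, value 25+30=55
- option 3+option 8: volume 5+2=7, value 24+30=54
- option 6+option 8: volume 6+2=8, value 23+30=53
- option 7+option 8: volume 3+2=5, value 18+30=48
Best: $64.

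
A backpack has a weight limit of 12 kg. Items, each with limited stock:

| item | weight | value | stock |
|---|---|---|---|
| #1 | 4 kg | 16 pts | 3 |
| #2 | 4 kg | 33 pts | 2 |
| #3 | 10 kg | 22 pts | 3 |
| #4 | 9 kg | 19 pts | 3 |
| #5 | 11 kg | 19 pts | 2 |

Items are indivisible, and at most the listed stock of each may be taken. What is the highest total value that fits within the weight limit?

Best selections within weight 12 and stock limits:
- 1×#1 + 2×#2: weight 12, value 82
- 2×#2: weight 8, value 66
- 2×#1 + 1×#2: weight 12, value 65
Best: 82 pts.

82 pts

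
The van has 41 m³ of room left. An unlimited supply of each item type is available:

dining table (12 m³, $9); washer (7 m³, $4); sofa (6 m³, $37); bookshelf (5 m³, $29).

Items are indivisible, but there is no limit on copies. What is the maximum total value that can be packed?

$251

Best value-per-unit is sofa at 37/6; filling with it alone gives 6×37 = 222.
Optimal mix: 6×sofa + 1×bookshelf → volume 41, value 251.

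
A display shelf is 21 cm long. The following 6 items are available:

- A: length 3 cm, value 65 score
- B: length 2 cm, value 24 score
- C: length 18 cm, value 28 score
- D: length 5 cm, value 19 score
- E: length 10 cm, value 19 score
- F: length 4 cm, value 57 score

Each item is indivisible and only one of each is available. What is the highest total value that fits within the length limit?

165 score

Check high-value combinations within 21 cm:
- A+B+D+F: length 3+2+5+4=14, value 65+24+19+57=165
- A+B+E+F: length 3+2+10+4=19, value 65+24+19+57=165
- A+B+F: length 3+2+4=9, value 65+24+57=146
Best: 165 score.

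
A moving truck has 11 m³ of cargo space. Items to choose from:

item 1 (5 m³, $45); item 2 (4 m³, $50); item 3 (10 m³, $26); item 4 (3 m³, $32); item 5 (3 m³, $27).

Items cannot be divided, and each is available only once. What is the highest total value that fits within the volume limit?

Check high-value combinations within 11 m³:
- item 2+item 4+item 5: volume 4+3+3=10, value 50+32+27=109
- item 1+item 4+item 5: volume 5+3+3=11, value 45+32+27=104
- item 1+item 2: volume 5+4=9, value 45+50=95
- item 2+item 4: volume 4+3=7, value 50+32=82
- item 2+item 5: volume 4+3=7, value 50+27=77
Best: $109.

$109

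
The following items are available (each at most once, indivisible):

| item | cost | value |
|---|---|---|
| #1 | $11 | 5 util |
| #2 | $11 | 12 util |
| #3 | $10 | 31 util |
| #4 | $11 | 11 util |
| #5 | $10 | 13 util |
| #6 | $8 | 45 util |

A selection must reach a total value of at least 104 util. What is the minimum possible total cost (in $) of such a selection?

Subsets with value ≥ 104, sorted by total cost:
- #2+#3+#4+#5+#6: cost 50, value 112
- #1+#2+#3+#5+#6: cost 50, value 106
Minimum cost: 50 $.

50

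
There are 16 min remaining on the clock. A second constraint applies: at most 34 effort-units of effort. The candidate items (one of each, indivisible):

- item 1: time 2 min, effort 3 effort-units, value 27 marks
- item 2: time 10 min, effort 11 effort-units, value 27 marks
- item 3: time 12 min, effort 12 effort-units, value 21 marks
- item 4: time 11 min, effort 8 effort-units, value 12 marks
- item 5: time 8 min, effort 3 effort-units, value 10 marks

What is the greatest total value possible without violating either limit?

Feasible sets respecting both limits:
- item 1+item 2: time 12, effort 14, value 54
- item 1+item 3: time 14, effort 15, value 48
- item 1+item 4: time 13, effort 11, value 39
- item 1+item 5: time 10, effort 6, value 37
Best: 54 marks.

54 marks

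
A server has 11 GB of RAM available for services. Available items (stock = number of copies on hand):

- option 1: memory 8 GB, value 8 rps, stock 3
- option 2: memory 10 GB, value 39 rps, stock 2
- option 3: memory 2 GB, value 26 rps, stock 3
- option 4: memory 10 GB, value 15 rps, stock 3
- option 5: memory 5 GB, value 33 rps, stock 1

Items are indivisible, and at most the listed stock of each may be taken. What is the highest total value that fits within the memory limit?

111 rps

Best selections within memory 11 and stock limits:
- 3×option 3 + 1×option 5: memory 11, value 111
- 2×option 3 + 1×option 5: memory 9, value 85
- 3×option 3: memory 6, value 78
Best: 111 rps.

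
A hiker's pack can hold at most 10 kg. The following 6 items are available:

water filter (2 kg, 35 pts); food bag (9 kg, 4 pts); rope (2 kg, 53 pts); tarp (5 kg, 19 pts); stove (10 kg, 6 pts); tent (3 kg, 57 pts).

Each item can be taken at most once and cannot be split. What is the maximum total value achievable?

145 pts

This is a 0/1 knapsack; check combinations near the capacity.
- water filter+rope+tent: weight 2+2+3=7, value 35+53+57=145
- rope+tarp+tent: weight 2+5+3=10, value 53+19+57=129
- water filter+tarp+tent: weight 2+5+3=10, value 35+19+57=111
- rope+tent: weight 2+3=5, value 53+57=110
- water filter+rope+tarp: weight 2+2+5=9, value 35+53+19=107
Best: 145 pts.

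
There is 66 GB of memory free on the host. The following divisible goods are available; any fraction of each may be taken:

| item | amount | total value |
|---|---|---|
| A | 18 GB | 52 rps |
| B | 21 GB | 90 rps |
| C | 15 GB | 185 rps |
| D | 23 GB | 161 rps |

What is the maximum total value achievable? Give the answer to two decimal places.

Take in order of value per unit:
- C (185/15 per unit): all 15 → value 185, running total 185.00
- D (161/23 per unit): all 23 → value 161, running total 346.00
- B (90/21 per unit): all 21 → value 90, running total 436.00
- A (52/18 per unit): 7 of 18 → value 7×52/18 = 20.2222, running total 456.22
Total 456.22.

456.22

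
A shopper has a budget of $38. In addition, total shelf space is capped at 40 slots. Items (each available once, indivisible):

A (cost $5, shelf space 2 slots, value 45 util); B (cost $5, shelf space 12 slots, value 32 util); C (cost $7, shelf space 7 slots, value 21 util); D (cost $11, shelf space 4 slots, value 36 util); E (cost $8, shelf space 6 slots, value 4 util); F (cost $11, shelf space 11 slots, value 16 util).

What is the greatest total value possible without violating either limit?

138 util

Feasible sets respecting both limits:
- A+B+C+D+E: cost 36, shelf space 31, value 138
- A+B+C+D: cost 28, shelf space 25, value 134
- A+B+D+F: cost 32, shelf space 29, value 129
- A+C+D+F: cost 34, shelf space 24, value 118
Best: 138 util.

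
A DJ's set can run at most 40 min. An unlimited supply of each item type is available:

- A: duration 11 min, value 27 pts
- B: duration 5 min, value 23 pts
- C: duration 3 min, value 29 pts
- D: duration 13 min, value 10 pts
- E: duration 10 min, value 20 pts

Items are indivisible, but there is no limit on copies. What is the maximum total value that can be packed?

377 pts

Best value-per-unit is C at 29/3, and filling with it alone uses duration 13×3=39. No mix of the others beats 13×29 = 377.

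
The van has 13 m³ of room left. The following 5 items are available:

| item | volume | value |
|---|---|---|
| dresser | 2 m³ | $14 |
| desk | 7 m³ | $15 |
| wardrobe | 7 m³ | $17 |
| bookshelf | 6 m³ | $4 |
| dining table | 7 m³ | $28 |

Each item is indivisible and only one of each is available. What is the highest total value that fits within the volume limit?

$42

Check high-value combinations within 13 m³:
- dresser+dining table: volume 2+7=9, value 14+28=42
- bookshelf+dining table: volume 6+7=13, value 4+28=32
- dresser+wardrobe: volume 2+7=9, value 14+17=31
- dresser+desk: volume 2+7=9, value 14+15=29
Best: $42.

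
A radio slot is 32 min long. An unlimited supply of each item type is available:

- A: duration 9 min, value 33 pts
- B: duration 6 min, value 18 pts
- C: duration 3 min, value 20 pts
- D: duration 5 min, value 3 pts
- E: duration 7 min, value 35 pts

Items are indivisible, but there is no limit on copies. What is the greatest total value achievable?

Best value-per-unit is C at 20/3, and filling with it alone uses duration 10×3=30. No mix of the others beats 10×20 = 200.

200 pts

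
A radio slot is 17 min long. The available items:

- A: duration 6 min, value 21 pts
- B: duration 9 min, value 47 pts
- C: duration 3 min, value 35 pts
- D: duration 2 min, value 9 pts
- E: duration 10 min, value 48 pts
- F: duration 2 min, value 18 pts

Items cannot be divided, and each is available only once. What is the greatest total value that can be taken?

Check high-value combinations within 17 min:
- C+D+E+F: duration 3+2+10+2=17, value 35+9+48+18=110
- B+C+D+F: duration 9+3+2+2=16, value 47+35+9+18=109
- C+E+F: duration 3+10+2=15, value 35+48+18=101
- B+C+F: duration 9+3+2=14, value 47+35+18=100
Best: 110 pts.

110 pts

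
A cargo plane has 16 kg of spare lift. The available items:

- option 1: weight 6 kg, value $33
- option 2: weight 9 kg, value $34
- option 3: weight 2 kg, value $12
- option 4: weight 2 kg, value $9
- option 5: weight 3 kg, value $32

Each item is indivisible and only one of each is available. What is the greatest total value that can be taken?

This is a 0/1 knapsack; check combinations near the capacity.
- option 2+option 3+option 4+option 5: weight 9+2+2+3=16, value 34+12+9+32=87
- option 1+option 3+option 4+option 5: weight 6+2+2+3=13, value 33+12+9+32=86
- option 2+option 3+option 5: weight 9+2+3=14, value 34+12+32=78
- option 1+option 3+option 5: weight 6+2+3=11, value 33+12+32=77
Best: $87.

$87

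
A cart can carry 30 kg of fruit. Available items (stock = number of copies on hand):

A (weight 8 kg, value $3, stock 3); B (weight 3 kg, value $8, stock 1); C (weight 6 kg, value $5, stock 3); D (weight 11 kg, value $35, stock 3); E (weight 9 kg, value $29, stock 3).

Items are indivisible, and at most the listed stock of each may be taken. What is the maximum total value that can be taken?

Best selections within weight 30 and stock limits:
- 1×B + 3×E: weight 30, value 95
- 1×D + 2×E: weight 29, value 93
- 3×E: weight 27, value 87
- 1×B + 2×D: weight 25, value 78
Best: $95.

$95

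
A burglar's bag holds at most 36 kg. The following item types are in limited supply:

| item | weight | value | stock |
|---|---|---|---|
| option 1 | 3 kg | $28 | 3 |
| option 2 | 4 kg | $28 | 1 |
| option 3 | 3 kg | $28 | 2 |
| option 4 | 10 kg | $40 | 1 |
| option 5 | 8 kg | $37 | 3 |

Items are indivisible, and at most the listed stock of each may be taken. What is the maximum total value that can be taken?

Best selections within weight 36 and stock limits:
- 3×option 1 + 1×option 2 + 2×option 3 + 2×option 5: weight 35, value 242
- 2×option 1 + 2×option 3 + 3×option 5: weight 36, value 223
Best: $242.

$242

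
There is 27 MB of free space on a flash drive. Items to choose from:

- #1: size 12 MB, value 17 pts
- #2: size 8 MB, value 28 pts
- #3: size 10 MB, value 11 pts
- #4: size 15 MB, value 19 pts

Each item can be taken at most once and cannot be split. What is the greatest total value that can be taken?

47 pts

Check high-value combinations within 27 MB:
- #2+#4: size 8+15=23, value 28+19=47
- #1+#2: size 12+8=20, value 17+28=45
- #2+#3: size 8+10=18, value 28+11=39
Best: 47 pts.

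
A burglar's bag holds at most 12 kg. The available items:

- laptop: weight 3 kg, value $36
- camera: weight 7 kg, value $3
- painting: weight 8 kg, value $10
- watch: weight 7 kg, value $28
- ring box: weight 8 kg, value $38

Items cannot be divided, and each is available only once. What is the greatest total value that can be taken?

$74

Check high-value combinations within 12 kg:
- laptop+ring box: weight 3+8=11, value 36+38=74
- laptop+watch: weight 3+7=10, value 36+28=64
- laptop+painting: weight 3+8=11, value 36+10=46
- laptop+camera: weight 3+7=10, value 36+3=39
Best: $74.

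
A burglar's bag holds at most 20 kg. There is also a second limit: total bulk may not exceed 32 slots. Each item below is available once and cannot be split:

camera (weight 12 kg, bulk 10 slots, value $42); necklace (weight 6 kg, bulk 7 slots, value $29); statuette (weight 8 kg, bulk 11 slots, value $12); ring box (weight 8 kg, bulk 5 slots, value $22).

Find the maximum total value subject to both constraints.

Feasible sets respecting both limits:
- camera+necklace: weight 18, bulk 17, value 71
- camera+ring box: weight 20, bulk 15, value 64
- camera+statuette: weight 20, bulk 21, value 54
Best: $71.

$71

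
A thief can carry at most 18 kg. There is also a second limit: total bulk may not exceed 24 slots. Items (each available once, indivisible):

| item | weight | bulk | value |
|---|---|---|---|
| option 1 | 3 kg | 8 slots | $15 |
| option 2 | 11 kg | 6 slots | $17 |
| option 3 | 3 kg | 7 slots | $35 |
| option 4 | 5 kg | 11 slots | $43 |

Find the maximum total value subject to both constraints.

$78

Feasible sets respecting both limits:
- option 3+option 4: weight 8, bulk 18, value 78
- option 1+option 2+option 3: weight 17, bulk 21, value 67
- option 2+option 4: weight 16, bulk 17, value 60
Best: $78.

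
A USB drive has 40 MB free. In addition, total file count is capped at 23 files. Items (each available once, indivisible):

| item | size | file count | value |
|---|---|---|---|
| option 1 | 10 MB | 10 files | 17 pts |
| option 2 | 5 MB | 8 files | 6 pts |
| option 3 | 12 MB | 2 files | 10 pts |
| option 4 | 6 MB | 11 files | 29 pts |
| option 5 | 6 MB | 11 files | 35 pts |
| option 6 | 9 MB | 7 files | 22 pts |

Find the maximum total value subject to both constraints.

Feasible sets respecting both limits:
- option 3+option 5+option 6: size 27, file count 20, value 67
- option 4+option 5: size 12, file count 22, value 64
- option 1+option 3+option 5: size 28, file count 23, value 62
Best: 67 pts.

67 pts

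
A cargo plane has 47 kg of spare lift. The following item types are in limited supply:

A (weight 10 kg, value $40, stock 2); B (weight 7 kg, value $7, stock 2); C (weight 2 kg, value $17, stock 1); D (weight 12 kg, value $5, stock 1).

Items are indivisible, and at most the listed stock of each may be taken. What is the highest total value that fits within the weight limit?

$111

Best selections within weight 47 and stock limits:
- 2×A + 2×B + 1×C: weight 36, value 111
- 2×A + 1×B + 1×C + 1×D: weight 41, value 109
- 2×A + 1×B + 1×C: weight 29, value 104
Best: $111.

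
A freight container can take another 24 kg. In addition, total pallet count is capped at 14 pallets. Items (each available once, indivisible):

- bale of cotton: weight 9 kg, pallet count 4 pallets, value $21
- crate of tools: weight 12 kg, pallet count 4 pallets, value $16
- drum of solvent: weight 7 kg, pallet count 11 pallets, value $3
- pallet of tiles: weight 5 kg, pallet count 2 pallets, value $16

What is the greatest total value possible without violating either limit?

Feasible sets respecting both limits:
- bale of cotton+crate of tools: weight 21, pallet count 8, value 37
- bale of cotton+pallet of tiles: weight 14, pallet count 6, value 37
- crate of tools+pallet of tiles: weight 17, pallet count 6, value 32
- bale of cotton: weight 9, pallet count 4, value 21
Best: $37.

$37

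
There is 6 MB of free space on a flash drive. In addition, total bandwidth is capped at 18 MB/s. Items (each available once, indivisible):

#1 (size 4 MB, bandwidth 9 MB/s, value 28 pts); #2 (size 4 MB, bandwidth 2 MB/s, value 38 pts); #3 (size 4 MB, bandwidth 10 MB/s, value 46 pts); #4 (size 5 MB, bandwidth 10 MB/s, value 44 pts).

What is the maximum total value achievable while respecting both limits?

46 pts

Feasible sets respecting both limits:
- #3: size 4, bandwidth 10, value 46
- #4: size 5, bandwidth 10, value 44
- #2: size 4, bandwidth 2, value 38
Best: 46 pts.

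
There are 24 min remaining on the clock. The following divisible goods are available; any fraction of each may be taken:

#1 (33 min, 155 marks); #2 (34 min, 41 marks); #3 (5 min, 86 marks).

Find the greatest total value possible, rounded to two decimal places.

175.24

Take in order of value per unit:
- #3 (86/5 per unit): all 5 → value 86, running total 86.00
- #1 (155/33 per unit): 19 of 33 → value 19×155/33 = 89.2424, running total 175.24
Total 175.24.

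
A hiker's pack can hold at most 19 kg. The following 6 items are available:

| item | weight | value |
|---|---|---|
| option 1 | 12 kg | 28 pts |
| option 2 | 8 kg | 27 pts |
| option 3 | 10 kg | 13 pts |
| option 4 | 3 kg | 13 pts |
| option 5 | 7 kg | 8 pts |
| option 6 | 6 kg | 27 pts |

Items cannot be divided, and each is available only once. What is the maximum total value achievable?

Check high-value combinations within 19 kg:
- option 2+option 4+option 6: weight 8+3+6=17, value 27+13+27=67
- option 1+option 6: weight 12+6=18, value 28+27=55
- option 2+option 6: weight 8+6=14, value 27+27=54
Best: 67 pts.

67 pts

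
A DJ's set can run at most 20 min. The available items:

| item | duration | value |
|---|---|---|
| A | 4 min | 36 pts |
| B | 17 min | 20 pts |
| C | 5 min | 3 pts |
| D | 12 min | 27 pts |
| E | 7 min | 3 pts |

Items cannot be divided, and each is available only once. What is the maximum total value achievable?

Check high-value combinations within 20 min:
- A+D: duration 4+12=16, value 36+27=63
- A+C+E: duration 4+5+7=16, value 36+3+3=42
- A+C: duration 4+5=9, value 36+3=39
Best: 63 pts.

63 pts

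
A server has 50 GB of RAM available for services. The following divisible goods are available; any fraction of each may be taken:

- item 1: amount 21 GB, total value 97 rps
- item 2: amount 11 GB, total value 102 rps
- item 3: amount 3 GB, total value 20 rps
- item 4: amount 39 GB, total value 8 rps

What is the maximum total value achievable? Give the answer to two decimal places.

222.08

Take in order of value per unit:
- item 2 (102/11 per unit): all 11 → value 102, running total 102.00
- item 3 (20/3 per unit): all 3 → value 20, running total 122.00
- item 1 (97/21 per unit): all 21 → value 97, running total 219.00
- item 4 (8/39 per unit): 15 of 39 → value 15×8/39 = 3.0769, running total 222.08
Total 222.08.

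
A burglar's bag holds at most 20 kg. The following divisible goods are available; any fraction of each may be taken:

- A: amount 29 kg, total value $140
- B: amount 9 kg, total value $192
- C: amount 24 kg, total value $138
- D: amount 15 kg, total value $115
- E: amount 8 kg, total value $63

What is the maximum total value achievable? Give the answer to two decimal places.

278.00

Take in order of value per unit:
- B (192/9 per unit): all 9 → value 192, running total 192.00
- E (63/8 per unit): all 8 → value 63, running total 255.00
- D (115/15 per unit): 3 of 15 → value 3×115/15 = 23.0000, running total 278.00
Total 278.00.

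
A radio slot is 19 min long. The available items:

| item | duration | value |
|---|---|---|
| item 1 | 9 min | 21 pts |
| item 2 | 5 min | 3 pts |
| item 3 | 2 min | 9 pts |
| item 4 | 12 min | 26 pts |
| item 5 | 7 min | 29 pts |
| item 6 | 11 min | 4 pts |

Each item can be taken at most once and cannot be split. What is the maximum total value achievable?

Check high-value combinations within 19 min:
- item 1+item 3+item 5: duration 9+2+7=18, value 21+9+29=59
- item 4+item 5: duration 12+7=19, value 26+29=55
- item 1+item 5: duration 9+7=16, value 21+29=50
- item 2+item 3+item 5: duration 5+2+7=14, value 3+9+29=41
- item 3+item 5: duration 2+7=9, value 9+29=38
Best: 59 pts.

59 pts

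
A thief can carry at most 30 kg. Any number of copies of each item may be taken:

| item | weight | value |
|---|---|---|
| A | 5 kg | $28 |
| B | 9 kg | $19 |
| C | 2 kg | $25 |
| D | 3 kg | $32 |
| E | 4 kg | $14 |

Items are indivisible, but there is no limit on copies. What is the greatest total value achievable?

Best value-per-unit is C at 25/2, and filling with it alone uses weight 15×2=30. No mix of the others beats 15×25 = 375.

$375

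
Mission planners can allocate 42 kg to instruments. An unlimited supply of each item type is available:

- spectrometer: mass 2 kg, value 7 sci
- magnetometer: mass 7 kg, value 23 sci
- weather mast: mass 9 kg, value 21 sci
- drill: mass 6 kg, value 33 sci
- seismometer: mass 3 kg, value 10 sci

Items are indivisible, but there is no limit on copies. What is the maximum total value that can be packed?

Best value-per-unit is drill at 33/6, and filling with it alone uses mass 7×6=42. No mix of the others beats 7×33 = 231.

231 sci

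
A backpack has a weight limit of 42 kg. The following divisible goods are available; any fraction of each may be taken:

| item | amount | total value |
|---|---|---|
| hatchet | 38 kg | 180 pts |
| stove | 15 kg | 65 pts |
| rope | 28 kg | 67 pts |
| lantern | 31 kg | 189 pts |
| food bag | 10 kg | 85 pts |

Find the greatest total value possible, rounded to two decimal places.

278.74

Take in order of value per unit:
- food bag (85/10 per unit): all 10 → value 85, running total 85.00
- lantern (189/31 per unit): all 31 → value 189, running total 274.00
- hatchet (180/38 per unit): 1 of 38 → value 1×180/38 = 4.7368, running total 278.74
Total 278.74.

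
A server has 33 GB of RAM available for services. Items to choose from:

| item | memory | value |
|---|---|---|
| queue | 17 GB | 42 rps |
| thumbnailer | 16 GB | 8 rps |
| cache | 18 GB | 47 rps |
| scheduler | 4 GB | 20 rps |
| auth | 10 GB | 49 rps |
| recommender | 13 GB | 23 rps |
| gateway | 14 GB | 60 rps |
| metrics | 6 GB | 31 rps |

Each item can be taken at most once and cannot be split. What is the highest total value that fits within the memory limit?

140 rps

Check high-value combinations within 33 GB:
- auth+gateway+metrics: memory 10+14+6=30, value 49+60+31=140
- scheduler+auth+gateway: memory 4+10+14=28, value 20+49+60=129
- scheduler+auth+recommender+metrics: memory 4+10+13+6=33, value 20+49+23+31=123
- queue+auth+metrics: memory 17+10+6=33, value 42+49+31=122
- cache+scheduler+auth: memory 18+4+10=32, value 47+20+49=116
Best: 140 rps.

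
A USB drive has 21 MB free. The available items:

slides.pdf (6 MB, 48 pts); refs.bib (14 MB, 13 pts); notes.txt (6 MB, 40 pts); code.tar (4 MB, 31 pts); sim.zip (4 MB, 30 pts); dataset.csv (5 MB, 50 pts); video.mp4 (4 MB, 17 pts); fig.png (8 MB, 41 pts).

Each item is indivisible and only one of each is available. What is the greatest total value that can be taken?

Check high-value combinations within 21 MB:
- slides.pdf+notes.txt+code.tar+dataset.csv: size 6+6+4+5=21, value 48+40+31+50=169
- slides.pdf+notes.txt+sim.zip+dataset.csv: size 6+6+4+5=21, value 48+40+30+50=168
- slides.pdf+code.tar+sim.zip+dataset.csv: size 6+4+4+5=19, value 48+31+30+50=159
- slides.pdf+notes.txt+dataset.csv+video.mp4: size 6+6+5+4=21, value 48+40+50+17=155
Best: 169 pts.

169 pts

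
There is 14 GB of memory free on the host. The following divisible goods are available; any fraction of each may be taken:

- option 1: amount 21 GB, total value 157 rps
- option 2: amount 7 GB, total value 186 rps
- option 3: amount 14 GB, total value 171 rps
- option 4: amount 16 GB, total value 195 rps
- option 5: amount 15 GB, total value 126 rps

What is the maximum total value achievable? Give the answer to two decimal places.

Take in order of value per unit:
- option 2 (186/7 per unit): all 7 → value 186, running total 186.00
- option 3 (171/14 per unit): 7 of 14 → value 7×171/14 = 85.5000, running total 271.50
Total 271.50.

271.50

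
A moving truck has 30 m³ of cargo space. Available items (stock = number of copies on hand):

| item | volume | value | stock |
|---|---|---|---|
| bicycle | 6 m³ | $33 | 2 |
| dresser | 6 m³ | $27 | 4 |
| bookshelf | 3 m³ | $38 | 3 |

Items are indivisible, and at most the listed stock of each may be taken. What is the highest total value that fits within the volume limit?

Top feasible selections:
- 2×bicycle + 1×dresser + 3×bookshelf: volume 27, value 207
- 1×bicycle + 2×dresser + 3×bookshelf: volume 27, value 201
- 2×bicycle + 2×dresser + 2×bookshelf: volume 30, value 196
- 3×dresser + 3×bookshelf: volume 27, value 195
Best: $207.

$207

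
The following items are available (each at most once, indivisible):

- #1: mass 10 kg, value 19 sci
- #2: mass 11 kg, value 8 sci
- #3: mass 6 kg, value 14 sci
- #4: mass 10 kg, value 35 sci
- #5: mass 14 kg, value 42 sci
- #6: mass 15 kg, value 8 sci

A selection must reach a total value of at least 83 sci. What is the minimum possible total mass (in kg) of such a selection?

Subsets with value ≥ 83, sorted by total mass:
- #3+#4+#5: mass 30, value 91
- #1+#4+#5: mass 34, value 96
- #2+#4+#5: mass 35, value 85
- #4+#5+#6: mass 39, value 85
Minimum mass: 30 kg.

30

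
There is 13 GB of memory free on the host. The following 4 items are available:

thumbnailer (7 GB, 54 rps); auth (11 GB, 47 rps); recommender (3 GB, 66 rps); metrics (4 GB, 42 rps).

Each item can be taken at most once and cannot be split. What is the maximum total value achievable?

Check high-value combinations within 13 GB:
- thumbnailer+recommender: memory 7+3=10, value 54+66=120
- recommender+metrics: memory 3+4=7, value 66+42=108
- thumbnailer+metrics: memory 7+4=11, value 54+42=96
- recommender: memory 3, value 66
- thumbnailer: memory 7, value 54
Best: 120 rps.

120 rps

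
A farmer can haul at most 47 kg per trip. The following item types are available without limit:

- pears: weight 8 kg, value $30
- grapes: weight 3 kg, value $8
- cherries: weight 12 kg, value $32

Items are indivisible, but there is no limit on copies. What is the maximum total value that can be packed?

$166

Best value-per-unit is pears at 30/8; filling with it alone gives 5×30 = 150.
Optimal mix: 5×pears + 2×grapes → weight 46, value 166.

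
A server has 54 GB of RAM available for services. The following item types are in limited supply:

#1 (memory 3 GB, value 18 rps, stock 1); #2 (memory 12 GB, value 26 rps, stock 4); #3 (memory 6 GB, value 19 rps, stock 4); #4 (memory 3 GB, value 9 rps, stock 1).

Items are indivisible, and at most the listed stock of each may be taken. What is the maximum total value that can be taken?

Top feasible selections:
- 1×#1 + 2×#2 + 4×#3 + 1×#4: memory 54, value 155
- 1×#1 + 2×#2 + 4×#3: memory 51, value 146
- 1×#1 + 3×#2 + 2×#3 + 1×#4: memory 54, value 143
- 2×#2 + 4×#3 + 1×#4: memory 51, value 137
Best: 155 rps.

155 rps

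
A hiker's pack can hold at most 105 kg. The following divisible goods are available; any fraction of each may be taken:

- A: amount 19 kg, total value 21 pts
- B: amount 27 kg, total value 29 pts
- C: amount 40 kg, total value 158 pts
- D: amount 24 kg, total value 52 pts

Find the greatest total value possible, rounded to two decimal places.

254.63

Take in order of value per unit:
- C (158/40 per unit): all 40 → value 158, running total 158.00
- D (52/24 per unit): all 24 → value 52, running total 210.00
- A (21/19 per unit): all 19 → value 21, running total 231.00
- B (29/27 per unit): 22 of 27 → value 22×29/27 = 23.6296, running total 254.63
Total 254.63.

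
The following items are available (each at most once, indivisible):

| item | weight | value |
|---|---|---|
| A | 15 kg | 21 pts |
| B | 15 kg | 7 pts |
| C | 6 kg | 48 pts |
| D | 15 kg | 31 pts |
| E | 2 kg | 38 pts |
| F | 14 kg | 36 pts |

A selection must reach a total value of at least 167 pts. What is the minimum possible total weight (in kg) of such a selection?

Subsets with value ≥ 167, sorted by total weight:
- A+C+D+E+F: weight 52, value 174
- A+B+C+D+E+F: weight 67, value 181
Minimum weight: 52 kg.

52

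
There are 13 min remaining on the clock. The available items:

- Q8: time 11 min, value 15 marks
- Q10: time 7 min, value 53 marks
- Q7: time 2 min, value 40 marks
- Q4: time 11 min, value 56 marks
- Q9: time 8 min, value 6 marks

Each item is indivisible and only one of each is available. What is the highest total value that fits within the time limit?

96 marks

This is a 0/1 knapsack; check combinations near the capacity.
- Q7+Q4: time 2+11=13, value 40+56=96
- Q10+Q7: time 7+2=9, value 53+40=93
- Q4: time 11, value 56
- Q8+Q7: time 11+2=13, value 15+40=55
Best: 96 marks.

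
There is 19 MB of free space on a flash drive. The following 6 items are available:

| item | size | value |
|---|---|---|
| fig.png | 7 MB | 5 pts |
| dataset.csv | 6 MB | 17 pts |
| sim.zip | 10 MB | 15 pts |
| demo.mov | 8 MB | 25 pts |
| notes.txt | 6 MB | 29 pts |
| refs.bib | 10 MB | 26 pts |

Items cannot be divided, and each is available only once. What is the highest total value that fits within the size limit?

55 pts

Check high-value combinations within 19 MB:
- notes.txt+refs.bib: size 6+10=16, value 29+26=55
- demo.mov+notes.txt: size 8+6=14, value 25+29=54
- demo.mov+refs.bib: size 8+10=18, value 25+26=51
- fig.png+dataset.csv+notes.txt: size 7+6+6=19, value 5+17+29=51
- dataset.csv+notes.txt: size 6+6=12, value 17+29=46
Best: 55 pts.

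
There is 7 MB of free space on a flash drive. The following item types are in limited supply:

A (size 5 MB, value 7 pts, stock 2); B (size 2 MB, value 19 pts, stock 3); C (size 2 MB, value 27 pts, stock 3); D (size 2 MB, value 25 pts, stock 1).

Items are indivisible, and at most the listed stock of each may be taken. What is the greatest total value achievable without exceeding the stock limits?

Top feasible selections:
- 3×C: size 6, value 81
- 2×C + 1×D: size 6, value 79
- 1×B + 2×C: size 6, value 73
- 1×B + 1×C + 1×D: size 6, value 71
Best: 81 pts.

81 pts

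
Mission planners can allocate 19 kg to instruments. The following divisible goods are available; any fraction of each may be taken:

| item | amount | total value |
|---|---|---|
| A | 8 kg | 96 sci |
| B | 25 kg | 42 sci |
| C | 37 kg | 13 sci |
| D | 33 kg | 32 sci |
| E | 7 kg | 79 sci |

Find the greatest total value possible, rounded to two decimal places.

181.72

Take in order of value per unit:
- A (96/8 per unit): all 8 → value 96, running total 96.00
- E (79/7 per unit): all 7 → value 79, running total 175.00
- B (42/25 per unit): 4 of 25 → value 4×42/25 = 6.7200, running total 181.72
Total 181.72.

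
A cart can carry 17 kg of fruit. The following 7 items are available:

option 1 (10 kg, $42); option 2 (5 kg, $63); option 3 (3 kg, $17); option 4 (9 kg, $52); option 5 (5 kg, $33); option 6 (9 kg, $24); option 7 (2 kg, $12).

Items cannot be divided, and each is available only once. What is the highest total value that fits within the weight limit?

$132

Check high-value combinations within 17 kg:
- option 2+option 3+option 4: weight 5+3+9=17, value 63+17+52=132
- option 2+option 4+option 7: weight 5+9+2=16, value 63+52+12=127
- option 2+option 3+option 5+option 7: weight 5+3+5+2=15, value 63+17+33+12=125
Best: $132.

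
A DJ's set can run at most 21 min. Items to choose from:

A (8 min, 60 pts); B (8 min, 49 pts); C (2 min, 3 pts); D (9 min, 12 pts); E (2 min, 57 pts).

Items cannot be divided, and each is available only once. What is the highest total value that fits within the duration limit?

This is a 0/1 knapsack; check combinations near the capacity.
- A+B+C+E: duration 8+8+2+2=20, value 60+49+3+57=169
- A+B+E: duration 8+8+2=18, value 60+49+57=166
- A+C+D+E: duration 8+2+9+2=21, value 60+3+12+57=132
- A+D+E: duration 8+9+2=19, value 60+12+57=129
Best: 169 pts.

169 pts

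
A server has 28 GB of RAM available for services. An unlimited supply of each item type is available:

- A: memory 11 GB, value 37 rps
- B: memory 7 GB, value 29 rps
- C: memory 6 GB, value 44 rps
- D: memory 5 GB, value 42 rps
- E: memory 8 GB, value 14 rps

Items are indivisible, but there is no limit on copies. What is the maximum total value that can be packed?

Best value-per-unit is D at 42/5; filling with it alone gives 5×42 = 210.
Optimal mix: 3×C + 2×D → memory 28, value 216.

216 rps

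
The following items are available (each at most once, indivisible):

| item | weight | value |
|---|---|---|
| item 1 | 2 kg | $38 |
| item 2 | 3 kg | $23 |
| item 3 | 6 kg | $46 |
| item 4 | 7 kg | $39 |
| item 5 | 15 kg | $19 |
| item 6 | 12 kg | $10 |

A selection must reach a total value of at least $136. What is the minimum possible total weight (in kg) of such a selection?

Subsets with value ≥ 136, sorted by total weight:
- item 1+item 2+item 3+item 4: weight 18, value 146
- item 1+item 2+item 3+item 4+item 6: weight 30, value 156
- item 1+item 3+item 4+item 5: weight 30, value 142
- item 1+item 2+item 3+item 4+item 5: weight 33, value 165
Minimum weight: 18 kg.

18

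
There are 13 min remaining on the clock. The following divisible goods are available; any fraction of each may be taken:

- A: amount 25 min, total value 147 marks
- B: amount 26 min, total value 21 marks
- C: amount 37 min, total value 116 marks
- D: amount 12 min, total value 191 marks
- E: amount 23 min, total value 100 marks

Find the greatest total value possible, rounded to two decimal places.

196.88

Take in order of value per unit:
- D (191/12 per unit): all 12 → value 191, running total 191.00
- A (147/25 per unit): 1 of 25 → value 1×147/25 = 5.8800, running total 196.88
Total 196.88.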